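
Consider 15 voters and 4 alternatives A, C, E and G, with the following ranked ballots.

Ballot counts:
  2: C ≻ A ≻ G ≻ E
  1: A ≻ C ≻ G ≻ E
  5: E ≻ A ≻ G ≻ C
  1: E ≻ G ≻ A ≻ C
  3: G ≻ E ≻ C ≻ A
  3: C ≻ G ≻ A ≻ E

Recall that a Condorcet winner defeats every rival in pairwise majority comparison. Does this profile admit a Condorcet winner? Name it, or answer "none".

none

Check each pair by majority over 15 ballots:
A vs C: C wins 8–7.
A vs E: E wins 9–6.
A vs G: A wins 8–7.
C–E: E 9–6.
C vs G: G, 9–6.
E vs G: G wins 9–6.
Every alternative loses at least once (A loses to C; C loses to E; E loses to G; G loses to A). The majority relation contains the cycle A beats G beats C beats A, so there is no Condorcet winner.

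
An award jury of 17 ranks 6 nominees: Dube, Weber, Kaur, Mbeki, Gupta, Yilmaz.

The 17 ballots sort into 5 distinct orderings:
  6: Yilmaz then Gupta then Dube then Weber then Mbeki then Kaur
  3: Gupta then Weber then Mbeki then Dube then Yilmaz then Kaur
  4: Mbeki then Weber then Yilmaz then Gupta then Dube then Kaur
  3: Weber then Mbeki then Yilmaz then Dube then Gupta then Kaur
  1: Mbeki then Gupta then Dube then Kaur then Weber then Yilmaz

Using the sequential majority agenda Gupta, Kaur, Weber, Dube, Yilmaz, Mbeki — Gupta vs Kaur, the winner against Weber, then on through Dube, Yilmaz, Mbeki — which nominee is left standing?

Round 1: Gupta vs Kaur — 17–0, Gupta advances.
Round 2: Gupta vs Weber — 10–7, Gupta advances.
Round 3: Gupta vs Dube — 14–3, Gupta advances.
Round 4: Gupta vs Yilmaz — 4–13, Yilmaz advances.
Round 5: Yilmaz vs Mbeki — 6–11, Mbeki advances.
The agenda winner is Mbeki.

Mbeki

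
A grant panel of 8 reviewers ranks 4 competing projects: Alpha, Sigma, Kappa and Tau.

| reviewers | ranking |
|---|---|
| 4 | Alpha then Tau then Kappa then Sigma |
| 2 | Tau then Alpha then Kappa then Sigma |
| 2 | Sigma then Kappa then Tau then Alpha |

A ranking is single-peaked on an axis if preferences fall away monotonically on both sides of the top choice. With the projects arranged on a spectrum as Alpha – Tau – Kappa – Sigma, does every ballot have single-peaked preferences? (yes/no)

Axis positions: Alpha=1, Tau=2, Kappa=3, Sigma=4.
Ballot type 1 (peak Alpha at position 1): ranking walks positions 1-2-3-4, expanding outward from the peak — single-peaked.
Ballot type 2 (peak Tau at position 2): ranking walks positions 2-1-3-4, expanding outward from the peak — single-peaked.
Ballot type 3 (peak Sigma at position 4): ranking walks positions 4-3-2-1, expanding outward from the peak — single-peaked.
Every ranking is single-peaked on this axis.

yes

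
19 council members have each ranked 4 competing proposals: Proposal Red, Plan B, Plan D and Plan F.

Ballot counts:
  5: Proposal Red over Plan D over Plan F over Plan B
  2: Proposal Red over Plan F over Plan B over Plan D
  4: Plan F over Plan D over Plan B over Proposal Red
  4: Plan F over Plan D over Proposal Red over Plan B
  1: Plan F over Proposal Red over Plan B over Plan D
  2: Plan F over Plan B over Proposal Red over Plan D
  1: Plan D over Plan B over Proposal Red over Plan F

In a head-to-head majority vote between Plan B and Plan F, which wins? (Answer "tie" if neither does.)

Ballots ranking Plan B above Plan F: 1.
Ballots ranking Plan F above Plan B: 19 − 1 = 18.
Plan F wins the head-to-head 18–1.

Plan F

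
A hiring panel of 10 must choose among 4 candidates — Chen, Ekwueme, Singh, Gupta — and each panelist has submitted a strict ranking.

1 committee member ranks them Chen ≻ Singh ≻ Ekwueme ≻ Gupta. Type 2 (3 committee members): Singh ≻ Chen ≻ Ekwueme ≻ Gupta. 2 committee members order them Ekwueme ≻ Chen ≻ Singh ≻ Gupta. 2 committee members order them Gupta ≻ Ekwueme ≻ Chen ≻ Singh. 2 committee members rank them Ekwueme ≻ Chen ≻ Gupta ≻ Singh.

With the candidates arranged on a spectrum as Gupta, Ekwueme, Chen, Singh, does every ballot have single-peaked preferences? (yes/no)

Axis positions: Gupta=1, Ekwueme=2, Chen=3, Singh=4.
Type 1 (peak Chen at position 3): ranking walks positions 3-4-2-1, expanding outward from the peak — single-peaked.
Type 2 (peak Singh at position 4): ranking walks positions 4-3-2-1, expanding outward from the peak — single-peaked.
Type 3 (peak Ekwueme at position 2): ranking walks positions 2-3-4-1, expanding outward from the peak — single-peaked.
Type 4 (peak Gupta at position 1): ranking walks positions 1-2-3-4, expanding outward from the peak — single-peaked.
Type 5 (peak Ekwueme at position 2): ranking walks positions 2-3-1-4, expanding outward from the peak — single-peaked.
Every ranking is single-peaked on this axis.

yes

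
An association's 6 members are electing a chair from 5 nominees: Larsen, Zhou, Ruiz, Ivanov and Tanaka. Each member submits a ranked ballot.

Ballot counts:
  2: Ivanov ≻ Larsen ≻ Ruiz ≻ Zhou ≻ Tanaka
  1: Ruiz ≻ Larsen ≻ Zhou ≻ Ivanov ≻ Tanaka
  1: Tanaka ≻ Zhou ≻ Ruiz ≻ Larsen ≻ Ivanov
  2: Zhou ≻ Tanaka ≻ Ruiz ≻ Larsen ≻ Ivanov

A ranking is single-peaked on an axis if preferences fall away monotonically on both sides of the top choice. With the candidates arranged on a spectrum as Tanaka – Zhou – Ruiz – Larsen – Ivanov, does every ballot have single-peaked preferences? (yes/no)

Axis positions: Tanaka=1, Zhou=2, Ruiz=3, Larsen=4, Ivanov=5.
Bloc 1 (peak Ivanov at position 5): ranking walks positions 5-4-3-2-1, expanding outward from the peak — single-peaked.
Bloc 2 (peak Ruiz at position 3): ranking walks positions 3-4-2-5-1, expanding outward from the peak — single-peaked.
Bloc 3 (peak Tanaka at position 1): ranking walks positions 1-2-3-4-5, expanding outward from the peak — single-peaked.
Bloc 4 (peak Zhou at position 2): ranking walks positions 2-1-3-4-5, expanding outward from the peak — single-peaked.
Every ranking is single-peaked on this axis.

yes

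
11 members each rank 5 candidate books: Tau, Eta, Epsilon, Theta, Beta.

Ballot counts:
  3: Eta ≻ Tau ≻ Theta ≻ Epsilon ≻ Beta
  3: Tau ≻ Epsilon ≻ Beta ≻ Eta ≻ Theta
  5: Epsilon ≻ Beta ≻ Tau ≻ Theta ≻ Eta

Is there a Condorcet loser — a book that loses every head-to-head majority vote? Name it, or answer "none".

Pairwise majorities:
Tau vs Eta: 8 to 3, Tau.
Tau vs Epsilon: Tau, 6–5.
Tau vs Theta: 3+3+5 = 11 for Tau, 0 for Theta — Tau by 11–0.
Tau vs Beta: Tau preferred on 3+3 = 6 ballots; Tau wins 6–5.
Eta vs Epsilon: 3 to 8, Epsilon.
Eta vs Theta: Eta preferred on 3+3 = 6 ballots; Eta wins 6–5.
Eta vs Beta: 3 for Eta, 8 for Beta — Beta by 8–3.
Epsilon vs Theta: Epsilon is ranked higher on 3+5 = 8 ballots, Theta on 3. Epsilon wins 8–3.
Epsilon vs Beta: Epsilon, 11–0.
Theta vs Beta: 3 to 8, Beta.
Theta is beaten in every head-to-head and is the Condorcet loser.

Theta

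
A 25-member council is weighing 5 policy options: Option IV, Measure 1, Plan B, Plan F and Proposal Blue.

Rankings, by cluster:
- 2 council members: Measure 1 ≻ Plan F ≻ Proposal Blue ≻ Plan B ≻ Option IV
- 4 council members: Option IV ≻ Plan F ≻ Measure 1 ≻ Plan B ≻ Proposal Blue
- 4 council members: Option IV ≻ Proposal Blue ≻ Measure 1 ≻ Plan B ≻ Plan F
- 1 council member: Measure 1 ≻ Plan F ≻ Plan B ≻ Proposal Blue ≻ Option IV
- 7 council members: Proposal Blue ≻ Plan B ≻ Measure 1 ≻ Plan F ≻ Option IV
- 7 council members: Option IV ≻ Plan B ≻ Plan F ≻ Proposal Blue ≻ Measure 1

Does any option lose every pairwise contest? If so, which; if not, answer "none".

none

Pairwise majorities:
Option IV vs Measure 1: Option IV, 15–10.
Option IV vs Plan B: Option IV preferred on 4+4+7 = 15 ballots; Option IV wins 15–10.
Option IV vs Plan F: Option IV, 15–10.
Option IV–Proposal Blue: Option IV 15–10.
Measure 1 vs Plan B: 2+4+4+1 = 11 for Measure 1, 14 for Plan B — Plan B by 14–11.
Measure 1 vs Plan F: Measure 1 is ranked higher on 2+4+1+7 = 14 ballots, Plan F on 11. Measure 1 wins 14–11.
Measure 1 vs Proposal Blue: Measure 1 is ranked higher on 2+4+1 = 7 ballots, Proposal Blue on 18. Proposal Blue wins 18–7.
Plan B–Plan F: Plan B 18–7.
Plan B vs Proposal Blue: Proposal Blue, 13–12.
Plan F–Proposal Blue: Plan F 14–11.
No option is winless: Option IV beats Measure 1; Measure 1 beats Plan F; Plan B beats Measure 1; Plan F beats Proposal Blue; Proposal Blue beats Measure 1. There is no Condorcet loser.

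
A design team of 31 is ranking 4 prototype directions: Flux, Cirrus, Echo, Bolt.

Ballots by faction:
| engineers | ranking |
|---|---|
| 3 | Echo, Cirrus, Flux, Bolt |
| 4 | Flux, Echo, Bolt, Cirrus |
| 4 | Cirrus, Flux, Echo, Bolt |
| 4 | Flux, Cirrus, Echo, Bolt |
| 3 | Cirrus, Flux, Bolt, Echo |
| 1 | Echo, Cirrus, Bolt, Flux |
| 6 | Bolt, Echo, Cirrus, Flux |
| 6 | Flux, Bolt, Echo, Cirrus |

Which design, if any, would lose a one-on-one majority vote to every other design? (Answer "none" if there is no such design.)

Pairwise majorities:
Flux vs Cirrus: Flux preferred on 4+4+6 = 14 ballots; Cirrus wins 17–14.
Flux vs Echo: Flux is ranked higher on 4+4+4+3+6 = 21 ballots, Echo on 10. Flux wins 21–10.
Flux vs Bolt: 24 to 7, Flux.
Cirrus–Echo: Echo 20–11.
Cirrus vs Bolt: 3+4+4+3+1 = 15 for Cirrus, 16 for Bolt — Bolt by 16–15.
Echo vs Bolt: Echo preferred on 3+4+4+4+1 = 16 ballots; Echo wins 16–15.
Each design has at least one pairwise win (Flux beats Echo; Cirrus beats Flux; Echo beats Cirrus; Bolt beats Cirrus) — no Condorcet loser.

none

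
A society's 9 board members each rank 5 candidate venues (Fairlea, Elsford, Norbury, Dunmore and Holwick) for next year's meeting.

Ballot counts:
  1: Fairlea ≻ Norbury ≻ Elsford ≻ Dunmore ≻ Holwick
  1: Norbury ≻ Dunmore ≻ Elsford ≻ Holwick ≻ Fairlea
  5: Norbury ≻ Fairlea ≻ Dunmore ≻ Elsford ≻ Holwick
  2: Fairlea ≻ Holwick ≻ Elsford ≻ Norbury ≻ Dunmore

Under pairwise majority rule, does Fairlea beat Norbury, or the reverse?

Norbury

Ballots ranking Fairlea above Norbury: 1 + 2 = 3.
Ballots ranking Norbury above Fairlea: 9 − 3 = 6.
Norbury wins the head-to-head 6–3.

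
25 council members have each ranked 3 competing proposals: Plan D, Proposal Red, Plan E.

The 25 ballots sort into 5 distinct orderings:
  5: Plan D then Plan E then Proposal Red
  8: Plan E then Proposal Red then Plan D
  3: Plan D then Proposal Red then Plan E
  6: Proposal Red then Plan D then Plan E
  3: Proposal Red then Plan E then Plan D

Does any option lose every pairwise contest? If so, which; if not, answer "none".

none

Head-to-head results (25 council members):
Plan D–Proposal Red: Proposal Red 17–8.
Plan D vs Plan E: 14 to 11, Plan D.
Proposal Red vs Plan E: 12 to 13, Plan E.
Each option has at least one pairwise win (Plan D beats Plan E; Proposal Red beats Plan D; Plan E beats Proposal Red) — no Condorcet loser.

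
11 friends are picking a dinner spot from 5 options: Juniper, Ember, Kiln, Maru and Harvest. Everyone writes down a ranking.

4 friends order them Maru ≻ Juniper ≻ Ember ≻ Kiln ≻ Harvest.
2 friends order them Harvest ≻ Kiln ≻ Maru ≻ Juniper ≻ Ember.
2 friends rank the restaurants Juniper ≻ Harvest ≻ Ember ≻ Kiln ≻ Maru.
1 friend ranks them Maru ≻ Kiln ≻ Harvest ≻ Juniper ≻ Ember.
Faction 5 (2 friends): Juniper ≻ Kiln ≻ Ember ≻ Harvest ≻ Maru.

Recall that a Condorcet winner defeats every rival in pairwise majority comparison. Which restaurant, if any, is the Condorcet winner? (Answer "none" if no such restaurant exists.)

Check each pair by majority over 11 ballots:
Juniper–Ember: Juniper 11–0.
Juniper vs Kiln: Juniper, 8–3.
Juniper vs Maru: Maru, 7–4.
Juniper–Harvest: Juniper 8–3.
Ember vs Kiln: Ember, 6–5.
Ember–Maru: Maru 7–4.
Ember–Harvest: Ember 6–5.
Kiln vs Maru: Kiln wins 6–5.
Kiln–Harvest: Kiln 7–4.
Maru vs Harvest: Harvest, 6–5.
Each restaurant drops at least one matchup (Juniper loses to Maru; Ember loses to Juniper; Kiln loses to Juniper; Maru loses to Kiln; Harvest loses to Juniper); the cycle Juniper > Kiln > Maru > Juniper rules out a Condorcet winner.

none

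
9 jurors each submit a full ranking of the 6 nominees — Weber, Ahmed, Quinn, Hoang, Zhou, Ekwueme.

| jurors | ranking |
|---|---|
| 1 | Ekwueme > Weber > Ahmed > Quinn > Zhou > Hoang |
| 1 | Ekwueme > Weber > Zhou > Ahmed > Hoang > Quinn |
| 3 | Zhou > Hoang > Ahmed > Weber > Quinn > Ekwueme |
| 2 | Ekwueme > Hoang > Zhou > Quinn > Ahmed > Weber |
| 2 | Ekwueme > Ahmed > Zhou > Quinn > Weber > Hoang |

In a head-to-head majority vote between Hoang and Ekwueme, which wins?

Ballots ranking Hoang above Ekwueme: 3.
Ballots ranking Ekwueme above Hoang: 9 − 3 = 6.
Ekwueme wins the head-to-head 6–3.

Ekwueme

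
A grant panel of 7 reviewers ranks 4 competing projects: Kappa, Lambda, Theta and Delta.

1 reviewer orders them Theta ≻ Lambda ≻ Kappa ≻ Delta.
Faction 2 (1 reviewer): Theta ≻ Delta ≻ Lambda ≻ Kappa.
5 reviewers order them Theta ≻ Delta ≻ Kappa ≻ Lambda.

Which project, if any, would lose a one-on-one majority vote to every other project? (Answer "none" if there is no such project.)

Head-to-head results (7 reviewers):
Kappa vs Lambda: 5 to 2, Kappa.
Kappa vs Theta: Kappa is ranked higher on 0 ballots, Theta on 7. Theta wins 7–0.
Kappa vs Delta: Delta, 6–1.
Lambda vs Theta: Lambda is ranked higher on 0 ballots, Theta on 7. Theta wins 7–0.
Lambda vs Delta: 1 to 6, Delta.
Theta–Delta: Theta 7–0.
Lambda is beaten in every head-to-head and is the Condorcet loser.

Lambda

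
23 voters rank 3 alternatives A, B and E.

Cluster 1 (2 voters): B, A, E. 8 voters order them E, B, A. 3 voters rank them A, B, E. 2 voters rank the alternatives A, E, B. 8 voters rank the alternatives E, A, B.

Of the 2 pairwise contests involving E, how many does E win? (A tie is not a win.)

E against each rival (23 voters):
E vs A: 16 to 7, E.
E–B: E 18–5.
E beats A, B — 2 pairwise wins.

2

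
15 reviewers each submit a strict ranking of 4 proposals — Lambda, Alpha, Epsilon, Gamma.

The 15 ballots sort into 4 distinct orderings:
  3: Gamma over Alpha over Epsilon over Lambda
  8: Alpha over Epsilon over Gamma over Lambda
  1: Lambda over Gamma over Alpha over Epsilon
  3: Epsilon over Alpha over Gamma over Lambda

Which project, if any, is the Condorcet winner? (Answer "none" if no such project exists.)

Head-to-head results (15 reviewers):
Lambda vs Alpha: Lambda is ranked higher on 1 ballot, Alpha on 14. Alpha wins 14–1.
Lambda vs Epsilon: 1 for Lambda, 14 for Epsilon — Epsilon by 14–1.
Lambda vs Gamma: 1 for Lambda, 14 for Gamma — Gamma by 14–1.
Alpha vs Epsilon: Alpha preferred on 3+8+1 = 12 ballots; Alpha wins 12–3.
Alpha vs Gamma: 8+3 = 11 for Alpha, 4 for Gamma — Alpha by 11–4.
Epsilon vs Gamma: 8+3 = 11 for Epsilon, 4 for Gamma — Epsilon by 11–4.
Alpha defeats every rival head-to-head and is the Condorcet winner.

Alpha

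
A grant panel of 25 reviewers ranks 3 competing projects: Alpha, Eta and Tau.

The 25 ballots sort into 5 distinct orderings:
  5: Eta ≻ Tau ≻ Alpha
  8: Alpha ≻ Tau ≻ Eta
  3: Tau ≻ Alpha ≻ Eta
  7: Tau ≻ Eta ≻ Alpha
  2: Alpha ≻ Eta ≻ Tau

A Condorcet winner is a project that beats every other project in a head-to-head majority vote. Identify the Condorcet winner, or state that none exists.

Pairwise majorities:
Alpha vs Eta: Alpha, 13–12.
Alpha vs Tau: Tau wins 15–10.
Eta vs Tau: Tau, 18–7.
Tau defeats every rival head-to-head and is the Condorcet winner.

Tau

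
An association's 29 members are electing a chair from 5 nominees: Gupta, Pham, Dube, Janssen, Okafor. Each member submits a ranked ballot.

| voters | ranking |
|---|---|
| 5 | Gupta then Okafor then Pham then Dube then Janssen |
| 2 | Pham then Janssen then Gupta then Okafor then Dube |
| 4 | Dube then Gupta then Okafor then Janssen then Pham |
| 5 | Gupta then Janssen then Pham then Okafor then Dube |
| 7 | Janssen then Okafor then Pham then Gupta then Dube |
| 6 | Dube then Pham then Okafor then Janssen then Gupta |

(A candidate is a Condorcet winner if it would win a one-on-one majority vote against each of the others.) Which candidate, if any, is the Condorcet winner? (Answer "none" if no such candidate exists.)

none

Check each pair by majority over 29 ballots:
Gupta vs Pham: Pham, 15–14.
Gupta vs Dube: 19 to 10, Gupta.
Gupta–Janssen: Janssen 15–14.
Gupta vs Okafor: 16 to 13, Gupta.
Pham vs Dube: Pham wins 19–10.
Pham vs Janssen: Pham is ranked higher on 5+2+6 = 13 ballots, Janssen on 16. Janssen wins 16–13.
Pham vs Okafor: 13 to 16, Okafor.
Dube vs Janssen: Dube wins 15–14.
Dube vs Okafor: Okafor wins 19–10.
Janssen vs Okafor: Okafor wins 15–14.
No candidate is unbeaten: Gupta loses to Pham; Pham loses to Janssen; Dube loses to Gupta; Janssen loses to Dube; Okafor loses to Gupta. In particular Gupta > Dube > Janssen > Gupta is a majority cycle — no Condorcet winner exists.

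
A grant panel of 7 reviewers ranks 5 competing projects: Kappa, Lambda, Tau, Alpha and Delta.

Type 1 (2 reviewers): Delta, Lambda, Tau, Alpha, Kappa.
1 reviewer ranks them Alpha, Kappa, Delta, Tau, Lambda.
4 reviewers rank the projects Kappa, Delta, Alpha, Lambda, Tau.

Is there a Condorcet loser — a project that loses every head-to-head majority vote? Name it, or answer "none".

Tau

Pairwise majorities:
Kappa vs Lambda: Kappa is ranked higher on 1+4 = 5 ballots, Lambda on 2. Kappa wins 5–2.
Kappa vs Tau: 5 to 2, Kappa.
Kappa vs Alpha: Kappa wins 4–3.
Kappa vs Delta: 1+4 = 5 for Kappa, 2 for Delta — Kappa by 5–2.
Lambda vs Tau: 2+4 = 6 for Lambda, 1 for Tau — Lambda by 6–1.
Lambda vs Alpha: 2 to 5, Alpha.
Lambda–Delta: Delta 7–0.
Tau vs Alpha: Alpha wins 5–2.
Tau vs Delta: Delta, 7–0.
Alpha vs Delta: Alpha preferred on 1 ballot; Delta wins 6–1.
Only Tau has no wins; Tau is the Condorcet loser.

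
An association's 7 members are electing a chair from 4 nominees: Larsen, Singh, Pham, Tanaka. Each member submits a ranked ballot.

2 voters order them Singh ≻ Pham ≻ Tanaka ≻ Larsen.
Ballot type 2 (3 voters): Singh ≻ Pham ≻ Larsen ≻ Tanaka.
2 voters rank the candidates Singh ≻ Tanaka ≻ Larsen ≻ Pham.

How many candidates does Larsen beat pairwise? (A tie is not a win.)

Larsen against each rival (7 voters):
Larsen vs Singh: Larsen is ranked higher on 0 ballots, Singh on 7. Singh wins 7–0.
Larsen vs Pham: Pham, 5–2.
Larsen–Tanaka: Tanaka 4–3.
Larsen beats no one; loses to Singh, Pham, Tanaka — 0 pairwise wins.

0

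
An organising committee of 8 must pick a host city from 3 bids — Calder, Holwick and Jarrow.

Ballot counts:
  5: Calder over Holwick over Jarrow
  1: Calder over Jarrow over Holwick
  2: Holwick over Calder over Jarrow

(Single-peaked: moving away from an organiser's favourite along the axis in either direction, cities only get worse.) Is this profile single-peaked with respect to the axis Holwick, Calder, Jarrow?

yes

Axis positions: Holwick=1, Calder=2, Jarrow=3.
Bloc 1 (peak Calder at position 2): ranking walks positions 2-1-3, expanding outward from the peak — single-peaked.
Bloc 2 (peak Calder at position 2): ranking walks positions 2-3-1, expanding outward from the peak — single-peaked.
Bloc 3 (peak Holwick at position 1): ranking walks positions 1-2-3, expanding outward from the peak — single-peaked.
Every ranking is single-peaked on this axis.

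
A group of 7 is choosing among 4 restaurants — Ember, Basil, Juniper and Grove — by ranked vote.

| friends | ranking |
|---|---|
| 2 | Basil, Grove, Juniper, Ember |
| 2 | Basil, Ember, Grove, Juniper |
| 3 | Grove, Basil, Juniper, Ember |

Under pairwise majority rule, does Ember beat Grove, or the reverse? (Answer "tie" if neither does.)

Grove

Ballots ranking Ember above Grove: 2.
Ballots ranking Grove above Ember: 7 − 2 = 5.
Grove wins the head-to-head 5–2.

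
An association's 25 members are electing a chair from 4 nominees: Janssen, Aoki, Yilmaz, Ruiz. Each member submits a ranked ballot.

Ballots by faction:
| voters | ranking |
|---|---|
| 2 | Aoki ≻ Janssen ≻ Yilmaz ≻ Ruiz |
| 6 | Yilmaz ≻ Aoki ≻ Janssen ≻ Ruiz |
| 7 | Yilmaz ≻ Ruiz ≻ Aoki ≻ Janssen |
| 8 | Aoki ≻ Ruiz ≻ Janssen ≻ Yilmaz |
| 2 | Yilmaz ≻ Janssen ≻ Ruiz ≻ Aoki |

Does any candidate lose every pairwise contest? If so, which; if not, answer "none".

Janssen

Pairwise majorities:
Janssen vs Aoki: Aoki wins 23–2.
Janssen vs Yilmaz: Yilmaz, 15–10.
Janssen–Ruiz: Ruiz 15–10.
Aoki vs Yilmaz: Yilmaz wins 15–10.
Aoki–Ruiz: Aoki 16–9.
Yilmaz–Ruiz: Yilmaz 17–8.
Janssen loses to every other candidate — it is the Condorcet loser.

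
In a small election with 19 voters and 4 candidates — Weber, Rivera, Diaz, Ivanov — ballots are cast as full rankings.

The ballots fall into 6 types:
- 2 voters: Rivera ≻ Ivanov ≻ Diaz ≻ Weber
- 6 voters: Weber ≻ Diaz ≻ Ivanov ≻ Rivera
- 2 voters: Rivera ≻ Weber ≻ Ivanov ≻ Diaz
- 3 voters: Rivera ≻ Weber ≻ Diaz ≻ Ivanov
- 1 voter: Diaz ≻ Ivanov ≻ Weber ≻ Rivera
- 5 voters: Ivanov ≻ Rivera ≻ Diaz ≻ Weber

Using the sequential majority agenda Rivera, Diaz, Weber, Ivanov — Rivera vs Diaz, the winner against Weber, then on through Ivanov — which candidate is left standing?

Ivanov

Round 1: Rivera vs Diaz — 12–7, Rivera advances.
Round 2: Rivera vs Weber — 12–7, Rivera advances.
Round 3: Rivera vs Ivanov — 7–12, Ivanov advances.
The agenda winner is Ivanov.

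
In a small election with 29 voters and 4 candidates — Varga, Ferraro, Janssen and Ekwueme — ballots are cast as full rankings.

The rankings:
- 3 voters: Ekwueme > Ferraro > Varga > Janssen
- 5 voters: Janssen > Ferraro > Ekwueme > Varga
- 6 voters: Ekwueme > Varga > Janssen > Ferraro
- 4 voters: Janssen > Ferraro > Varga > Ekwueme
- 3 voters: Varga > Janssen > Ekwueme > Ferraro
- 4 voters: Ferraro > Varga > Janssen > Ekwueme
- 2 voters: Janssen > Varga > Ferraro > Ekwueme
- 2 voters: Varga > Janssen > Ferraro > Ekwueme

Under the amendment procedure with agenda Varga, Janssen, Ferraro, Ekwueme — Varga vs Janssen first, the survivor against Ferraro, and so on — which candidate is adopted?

Ferraro

Round 1: Varga vs Janssen — 18–11, Varga advances.
Round 2: Varga vs Ferraro — 13–16, Ferraro advances.
Round 3: Ferraro vs Ekwueme — 17–12, Ferraro advances.
The agenda winner is Ferraro.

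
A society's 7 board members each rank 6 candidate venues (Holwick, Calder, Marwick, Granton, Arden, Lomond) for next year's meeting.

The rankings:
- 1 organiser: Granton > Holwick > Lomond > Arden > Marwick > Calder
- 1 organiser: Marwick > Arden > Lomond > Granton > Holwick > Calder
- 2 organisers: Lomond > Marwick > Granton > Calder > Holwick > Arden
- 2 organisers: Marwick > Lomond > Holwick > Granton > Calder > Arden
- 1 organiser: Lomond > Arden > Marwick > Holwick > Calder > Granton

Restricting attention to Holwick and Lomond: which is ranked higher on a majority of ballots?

Ballots ranking Holwick above Lomond: 1.
Ballots ranking Lomond above Holwick: 7 − 1 = 6.
Lomond wins the head-to-head 6–1.

Lomond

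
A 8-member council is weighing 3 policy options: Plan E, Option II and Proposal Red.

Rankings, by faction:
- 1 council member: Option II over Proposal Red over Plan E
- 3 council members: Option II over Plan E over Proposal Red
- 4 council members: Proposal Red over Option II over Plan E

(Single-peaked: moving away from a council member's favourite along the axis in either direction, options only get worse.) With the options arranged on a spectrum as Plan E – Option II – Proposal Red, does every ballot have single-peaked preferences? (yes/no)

Axis positions: Plan E=1, Option II=2, Proposal Red=3.
Faction 1 (peak Option II at position 2): ranking walks positions 2-3-1, expanding outward from the peak — single-peaked.
Faction 2 (peak Option II at position 2): ranking walks positions 2-1-3, expanding outward from the peak — single-peaked.
Faction 3 (peak Proposal Red at position 3): ranking walks positions 3-2-1, expanding outward from the peak — single-peaked.
Every ranking is single-peaked on this axis.

yes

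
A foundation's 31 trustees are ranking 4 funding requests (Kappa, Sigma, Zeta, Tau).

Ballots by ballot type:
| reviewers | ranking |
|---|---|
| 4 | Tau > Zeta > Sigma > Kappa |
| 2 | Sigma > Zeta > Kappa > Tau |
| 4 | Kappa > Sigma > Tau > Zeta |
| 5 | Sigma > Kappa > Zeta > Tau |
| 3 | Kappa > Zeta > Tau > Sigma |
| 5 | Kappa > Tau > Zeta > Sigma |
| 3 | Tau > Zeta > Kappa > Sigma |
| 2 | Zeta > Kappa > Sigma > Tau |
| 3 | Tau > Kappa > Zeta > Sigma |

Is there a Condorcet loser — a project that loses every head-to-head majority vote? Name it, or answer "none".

Head-to-head results (31 reviewers):
Kappa vs Sigma: 4+3+5+3+2+3 = 20 for Kappa, 11 for Sigma — Kappa by 20–11.
Kappa vs Zeta: Kappa is ranked higher on 4+5+3+5+3 = 20 ballots, Zeta on 11. Kappa wins 20–11.
Kappa–Tau: Kappa 21–10.
Sigma vs Zeta: 2+4+5 = 11 for Sigma, 20 for Zeta — Zeta by 20–11.
Sigma vs Tau: 13 to 18, Tau.
Zeta vs Tau: Tau, 19–12.
Sigma loses to every other project — it is the Condorcet loser.

Sigma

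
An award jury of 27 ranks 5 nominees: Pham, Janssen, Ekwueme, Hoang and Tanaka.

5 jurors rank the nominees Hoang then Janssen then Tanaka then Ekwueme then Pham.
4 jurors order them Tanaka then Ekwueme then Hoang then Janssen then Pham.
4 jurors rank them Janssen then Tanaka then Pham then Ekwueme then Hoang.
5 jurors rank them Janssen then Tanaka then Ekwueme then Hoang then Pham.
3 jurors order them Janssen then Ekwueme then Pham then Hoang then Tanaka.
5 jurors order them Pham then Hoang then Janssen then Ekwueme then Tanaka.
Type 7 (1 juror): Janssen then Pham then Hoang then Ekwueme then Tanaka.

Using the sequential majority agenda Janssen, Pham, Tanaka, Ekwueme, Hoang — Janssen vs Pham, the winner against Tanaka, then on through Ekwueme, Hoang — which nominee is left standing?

Hoang

Round 1: Janssen vs Pham — 22–5, Janssen advances.
Round 2: Janssen vs Tanaka — 23–4, Janssen advances.
Round 3: Janssen vs Ekwueme — 23–4, Janssen advances.
Round 4: Janssen vs Hoang — 13–14, Hoang advances.
Hoang survives the agenda.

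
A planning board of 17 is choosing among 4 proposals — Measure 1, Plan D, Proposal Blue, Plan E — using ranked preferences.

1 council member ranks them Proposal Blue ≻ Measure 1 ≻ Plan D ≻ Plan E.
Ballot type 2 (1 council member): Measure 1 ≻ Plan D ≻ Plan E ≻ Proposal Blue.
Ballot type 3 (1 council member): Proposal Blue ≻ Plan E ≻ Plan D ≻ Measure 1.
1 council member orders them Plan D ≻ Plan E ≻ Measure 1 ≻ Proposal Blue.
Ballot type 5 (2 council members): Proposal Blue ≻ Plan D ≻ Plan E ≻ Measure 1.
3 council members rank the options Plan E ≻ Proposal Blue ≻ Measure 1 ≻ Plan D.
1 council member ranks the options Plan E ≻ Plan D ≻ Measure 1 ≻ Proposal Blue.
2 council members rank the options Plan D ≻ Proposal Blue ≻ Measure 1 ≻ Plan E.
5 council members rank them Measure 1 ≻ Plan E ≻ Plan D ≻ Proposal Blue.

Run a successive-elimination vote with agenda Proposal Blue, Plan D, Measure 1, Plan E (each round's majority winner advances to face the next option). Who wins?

Round 1: Proposal Blue vs Plan D — 7–10, Plan D advances.
Round 2: Plan D vs Measure 1 — 7–10, Measure 1 advances.
Round 3: Measure 1 vs Plan E — 9–8, Measure 1 advances.
Measure 1 survives the agenda.

Measure 1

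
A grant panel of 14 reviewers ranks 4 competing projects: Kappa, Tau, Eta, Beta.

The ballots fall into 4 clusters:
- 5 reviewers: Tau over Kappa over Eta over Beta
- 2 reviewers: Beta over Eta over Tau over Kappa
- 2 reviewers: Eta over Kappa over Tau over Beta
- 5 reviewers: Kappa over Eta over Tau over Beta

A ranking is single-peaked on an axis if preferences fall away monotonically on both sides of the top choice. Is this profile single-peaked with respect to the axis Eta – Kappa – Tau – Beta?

no

Axis positions: Eta=1, Kappa=2, Tau=3, Beta=4.
Cluster 1 (peak Tau at position 3): ranking walks positions 3-2-1-4, expanding outward from the peak — single-peaked.
Cluster 2: ranking walks positions 4-1-3-2; Eta is ranked above Tau even though Tau lies between Eta and the peak Beta on the axis — preferences dip and rise again. Not single-peaked.
Cluster 3 (peak Eta at position 1): ranking walks positions 1-2-3-4, expanding outward from the peak — single-peaked.
Cluster 4 (peak Kappa at position 2): ranking walks positions 2-1-3-4, expanding outward from the peak — single-peaked.
Cluster 2 violates single-peakedness, so the profile is not single-peaked on this axis.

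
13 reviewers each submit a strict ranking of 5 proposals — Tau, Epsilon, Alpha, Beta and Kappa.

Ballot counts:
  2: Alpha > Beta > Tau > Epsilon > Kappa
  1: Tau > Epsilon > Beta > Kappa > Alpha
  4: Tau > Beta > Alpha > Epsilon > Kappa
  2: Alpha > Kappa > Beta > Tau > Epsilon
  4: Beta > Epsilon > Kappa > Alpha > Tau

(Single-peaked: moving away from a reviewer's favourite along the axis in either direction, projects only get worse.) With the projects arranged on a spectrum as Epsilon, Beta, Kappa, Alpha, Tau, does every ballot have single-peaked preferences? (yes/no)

Axis positions: Epsilon=1, Beta=2, Kappa=3, Alpha=4, Tau=5.
Bloc 1: ranking walks positions 4-2-5-1-3; Beta is ranked above Kappa even though Kappa lies between Beta and the peak Alpha on the axis — preferences dip and rise again. Not single-peaked.
Bloc 2: ranking walks positions 5-1-2-3-4; Epsilon is ranked above Alpha even though Alpha lies between Epsilon and the peak Tau on the axis — preferences dip and rise again. Not single-peaked.
Bloc 3: ranking walks positions 5-2-4-1-3; Beta is ranked above Alpha even though Alpha lies between Beta and the peak Tau on the axis — preferences dip and rise again. Not single-peaked.
Bloc 4 (peak Alpha at position 4): ranking walks positions 4-3-2-5-1, expanding outward from the peak — single-peaked.
Bloc 5 (peak Beta at position 2): ranking walks positions 2-1-3-4-5, expanding outward from the peak — single-peaked.
Bloc 1 violates single-peakedness, so the profile is not single-peaked on this axis.

no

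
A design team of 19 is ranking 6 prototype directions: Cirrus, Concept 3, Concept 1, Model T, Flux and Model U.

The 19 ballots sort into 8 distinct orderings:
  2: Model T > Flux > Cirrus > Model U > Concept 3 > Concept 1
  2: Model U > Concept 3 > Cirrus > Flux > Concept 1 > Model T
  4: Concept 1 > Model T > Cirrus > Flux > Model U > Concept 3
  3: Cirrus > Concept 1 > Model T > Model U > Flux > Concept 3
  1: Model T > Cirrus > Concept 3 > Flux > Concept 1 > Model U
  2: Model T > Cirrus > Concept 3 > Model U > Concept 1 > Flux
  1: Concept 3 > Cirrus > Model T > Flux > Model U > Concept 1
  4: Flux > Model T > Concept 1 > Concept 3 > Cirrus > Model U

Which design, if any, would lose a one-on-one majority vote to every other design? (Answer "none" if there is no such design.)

Head-to-head results (19 engineers):
Cirrus vs Concept 3: 12 to 7, Cirrus.
Cirrus vs Concept 1: Cirrus is ranked higher on 2+2+3+1+2+1 = 11 ballots, Concept 1 on 8. Cirrus wins 11–8.
Cirrus–Model T: Model T 13–6.
Cirrus vs Flux: Cirrus wins 13–6.
Cirrus vs Model U: Cirrus is ranked higher on 17 ballots, Model U on 2. Cirrus wins 17–2.
Concept 3–Concept 1: Concept 1 11–8.
Concept 3–Model T: Model T 16–3.
Concept 3–Flux: Flux 13–6.
Concept 3 vs Model U: Model U wins 11–8.
Concept 1 vs Model T: Model T wins 10–9.
Concept 1 vs Flux: Concept 1 is ranked higher on 4+3+2 = 9 ballots, Flux on 10. Flux wins 10–9.
Concept 1 vs Model U: Concept 1, 12–7.
Model T vs Flux: 13 to 6, Model T.
Model T vs Model U: Model T wins 17–2.
Flux vs Model U: Flux is ranked higher on 2+4+1+1+4 = 12 ballots, Model U on 7. Flux wins 12–7.
Concept 3 is beaten in every head-to-head and is the Condorcet loser.

Concept 3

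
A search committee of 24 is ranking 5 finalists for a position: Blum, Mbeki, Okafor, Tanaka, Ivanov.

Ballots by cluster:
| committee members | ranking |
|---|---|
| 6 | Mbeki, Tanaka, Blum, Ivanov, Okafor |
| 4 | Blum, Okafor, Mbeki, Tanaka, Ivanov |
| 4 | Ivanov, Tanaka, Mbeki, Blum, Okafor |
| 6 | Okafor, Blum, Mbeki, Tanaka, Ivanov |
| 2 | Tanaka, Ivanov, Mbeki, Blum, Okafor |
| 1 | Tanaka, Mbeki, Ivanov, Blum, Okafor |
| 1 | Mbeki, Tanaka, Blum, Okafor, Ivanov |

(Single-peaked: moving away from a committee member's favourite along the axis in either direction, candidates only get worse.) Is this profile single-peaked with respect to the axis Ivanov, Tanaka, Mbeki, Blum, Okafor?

yes

Axis positions: Ivanov=1, Tanaka=2, Mbeki=3, Blum=4, Okafor=5.
Cluster 1 (peak Mbeki at position 3): ranking walks positions 3-2-4-1-5, expanding outward from the peak — single-peaked.
Cluster 2 (peak Blum at position 4): ranking walks positions 4-5-3-2-1, expanding outward from the peak — single-peaked.
Cluster 3 (peak Ivanov at position 1): ranking walks positions 1-2-3-4-5, expanding outward from the peak — single-peaked.
Cluster 4 (peak Okafor at position 5): ranking walks positions 5-4-3-2-1, expanding outward from the peak — single-peaked.
Cluster 5 (peak Tanaka at position 2): ranking walks positions 2-1-3-4-5, expanding outward from the peak — single-peaked.
Cluster 6 (peak Tanaka at position 2): ranking walks positions 2-3-1-4-5, expanding outward from the peak — single-peaked.
Cluster 7 (peak Mbeki at position 3): ranking walks positions 3-2-4-5-1, expanding outward from the peak — single-peaked.
Every ranking is single-peaked on this axis.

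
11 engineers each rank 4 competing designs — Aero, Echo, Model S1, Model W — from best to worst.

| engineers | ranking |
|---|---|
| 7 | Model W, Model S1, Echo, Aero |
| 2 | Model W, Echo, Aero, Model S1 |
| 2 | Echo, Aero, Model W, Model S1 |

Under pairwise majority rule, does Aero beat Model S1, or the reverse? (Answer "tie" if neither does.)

Model S1

Ballots ranking Aero above Model S1: 2 + 2 = 4.
Ballots ranking Model S1 above Aero: 11 − 4 = 7.
Model S1 wins the head-to-head 7–4.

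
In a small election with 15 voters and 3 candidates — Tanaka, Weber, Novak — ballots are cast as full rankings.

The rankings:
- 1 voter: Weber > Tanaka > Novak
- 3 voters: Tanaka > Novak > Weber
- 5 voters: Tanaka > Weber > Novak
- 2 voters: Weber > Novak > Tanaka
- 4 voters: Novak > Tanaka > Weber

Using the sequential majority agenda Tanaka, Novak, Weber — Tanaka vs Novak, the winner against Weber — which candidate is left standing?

Round 1: Tanaka vs Novak — 9–6, Tanaka advances.
Round 2: Tanaka vs Weber — 12–3, Tanaka advances.
Tanaka survives the agenda.

Tanaka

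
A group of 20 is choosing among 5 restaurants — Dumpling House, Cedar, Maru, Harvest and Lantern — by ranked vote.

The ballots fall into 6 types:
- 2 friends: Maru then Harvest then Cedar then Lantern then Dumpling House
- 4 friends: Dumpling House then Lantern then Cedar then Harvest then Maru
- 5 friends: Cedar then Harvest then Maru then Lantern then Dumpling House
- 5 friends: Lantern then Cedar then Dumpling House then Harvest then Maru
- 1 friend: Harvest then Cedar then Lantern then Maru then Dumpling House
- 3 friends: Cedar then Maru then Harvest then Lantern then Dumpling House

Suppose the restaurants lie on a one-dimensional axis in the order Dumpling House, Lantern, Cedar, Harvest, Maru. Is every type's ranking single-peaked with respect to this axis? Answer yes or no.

Axis positions: Dumpling House=1, Lantern=2, Cedar=3, Harvest=4, Maru=5.
Type 1 (peak Maru at position 5): ranking walks positions 5-4-3-2-1, expanding outward from the peak — single-peaked.
Type 2 (peak Dumpling House at position 1): ranking walks positions 1-2-3-4-5, expanding outward from the peak — single-peaked.
Type 3 (peak Cedar at position 3): ranking walks positions 3-4-5-2-1, expanding outward from the peak — single-peaked.
Type 4 (peak Lantern at position 2): ranking walks positions 2-3-1-4-5, expanding outward from the peak — single-peaked.
Type 5 (peak Harvest at position 4): ranking walks positions 4-3-2-5-1, expanding outward from the peak — single-peaked.
Type 6: ranking walks positions 3-5-4-2-1; Maru is ranked above Harvest even though Harvest lies between Maru and the peak Cedar on the axis — preferences dip and rise again. Not single-peaked.
Type 6 violates single-peakedness, so the profile is not single-peaked on this axis.

no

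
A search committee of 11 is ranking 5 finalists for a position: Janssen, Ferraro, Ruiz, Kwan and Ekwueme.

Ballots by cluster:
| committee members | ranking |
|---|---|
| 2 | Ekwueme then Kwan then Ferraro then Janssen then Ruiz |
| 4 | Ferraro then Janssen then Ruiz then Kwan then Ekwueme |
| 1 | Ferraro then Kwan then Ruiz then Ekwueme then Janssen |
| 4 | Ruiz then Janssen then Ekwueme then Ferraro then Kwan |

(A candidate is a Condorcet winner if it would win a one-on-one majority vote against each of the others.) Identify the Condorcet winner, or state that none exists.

none

Check each pair by majority over 11 ballots:
Janssen vs Ferraro: Janssen preferred on 4 ballots; Ferraro wins 7–4.
Janssen vs Ruiz: Janssen wins 6–5.
Janssen vs Kwan: 8 to 3, Janssen.
Janssen vs Ekwueme: 4+4 = 8 for Janssen, 3 for Ekwueme — Janssen by 8–3.
Ferraro vs Ruiz: 2+4+1 = 7 for Ferraro, 4 for Ruiz — Ferraro by 7–4.
Ferraro vs Kwan: Ferraro is ranked higher on 4+1+4 = 9 ballots, Kwan on 2. Ferraro wins 9–2.
Ferraro vs Ekwueme: Ferraro is ranked higher on 4+1 = 5 ballots, Ekwueme on 6. Ekwueme wins 6–5.
Ruiz vs Kwan: Ruiz wins 8–3.
Ruiz vs Ekwueme: 9 to 2, Ruiz.
Kwan vs Ekwueme: Ekwueme wins 6–5.
No candidate is unbeaten: Janssen loses to Ferraro; Ferraro loses to Ekwueme; Ruiz loses to Janssen; Kwan loses to Janssen; Ekwueme loses to Janssen. In particular Janssen > Ekwueme > Ferraro > Janssen is a majority cycle — no Condorcet winner exists.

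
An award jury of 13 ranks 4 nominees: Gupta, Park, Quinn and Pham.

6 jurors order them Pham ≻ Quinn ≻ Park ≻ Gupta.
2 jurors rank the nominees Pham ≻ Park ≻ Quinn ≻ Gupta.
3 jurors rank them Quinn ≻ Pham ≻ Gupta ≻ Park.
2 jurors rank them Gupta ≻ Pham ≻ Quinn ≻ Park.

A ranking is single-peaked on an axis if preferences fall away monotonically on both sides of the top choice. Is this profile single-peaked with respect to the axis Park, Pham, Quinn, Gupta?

no

Axis positions: Park=1, Pham=2, Quinn=3, Gupta=4.
Bloc 1 (peak Pham at position 2): ranking walks positions 2-3-1-4, expanding outward from the peak — single-peaked.
Bloc 2 (peak Pham at position 2): ranking walks positions 2-1-3-4, expanding outward from the peak — single-peaked.
Bloc 3 (peak Quinn at position 3): ranking walks positions 3-2-4-1, expanding outward from the peak — single-peaked.
Bloc 4: ranking walks positions 4-2-3-1; Pham is ranked above Quinn even though Quinn lies between Pham and the peak Gupta on the axis — preferences dip and rise again. Not single-peaked.
Bloc 4 violates single-peakedness, so the profile is not single-peaked on this axis.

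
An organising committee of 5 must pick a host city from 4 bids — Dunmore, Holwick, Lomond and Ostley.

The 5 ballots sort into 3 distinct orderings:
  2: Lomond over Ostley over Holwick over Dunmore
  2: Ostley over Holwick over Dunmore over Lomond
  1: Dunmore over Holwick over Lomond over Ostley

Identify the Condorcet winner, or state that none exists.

Head-to-head results (5 organisers):
Dunmore–Holwick: Holwick 4–1.
Dunmore–Lomond: Dunmore 3–2.
Dunmore vs Ostley: Ostley, 4–1.
Holwick vs Lomond: Holwick, 3–2.
Holwick vs Ostley: Ostley wins 4–1.
Lomond vs Ostley: Lomond wins 3–2.
Every city loses at least once (Dunmore loses to Holwick; Holwick loses to Ostley; Lomond loses to Dunmore; Ostley loses to Lomond). The majority relation contains the cycle Dunmore beats Lomond beats Ostley beats Dunmore, so there is no Condorcet winner.

none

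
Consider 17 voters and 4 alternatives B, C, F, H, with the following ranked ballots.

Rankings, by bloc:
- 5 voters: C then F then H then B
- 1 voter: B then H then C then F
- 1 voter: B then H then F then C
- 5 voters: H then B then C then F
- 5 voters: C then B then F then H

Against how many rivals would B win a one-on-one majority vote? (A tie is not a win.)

B against each rival (17 voters):
B–C: C 10–7.
B vs F: B is ranked higher on 1+1+5+5 = 12 ballots, F on 5. B wins 12–5.
B vs H: H, 10–7.
B beats F; loses to C, H — 1 pairwise win.

1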